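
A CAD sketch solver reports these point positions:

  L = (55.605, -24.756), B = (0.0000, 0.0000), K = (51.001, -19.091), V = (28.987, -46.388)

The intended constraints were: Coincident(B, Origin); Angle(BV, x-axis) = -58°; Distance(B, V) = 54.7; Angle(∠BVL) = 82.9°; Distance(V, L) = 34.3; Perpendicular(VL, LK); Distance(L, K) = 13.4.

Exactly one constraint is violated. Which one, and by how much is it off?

Distance(L, K) = 13.4 — off by 6.10.

B = (0.00, 0.00) ✓; BV at -58.00° ✓; |BV| = 54.70 ✓; ∠BVL = 82.90° ✓; |VL| = 34.30 ✓; ∠(VL, LK) = 90.00° ✓; |LK| = 7.300 ✗.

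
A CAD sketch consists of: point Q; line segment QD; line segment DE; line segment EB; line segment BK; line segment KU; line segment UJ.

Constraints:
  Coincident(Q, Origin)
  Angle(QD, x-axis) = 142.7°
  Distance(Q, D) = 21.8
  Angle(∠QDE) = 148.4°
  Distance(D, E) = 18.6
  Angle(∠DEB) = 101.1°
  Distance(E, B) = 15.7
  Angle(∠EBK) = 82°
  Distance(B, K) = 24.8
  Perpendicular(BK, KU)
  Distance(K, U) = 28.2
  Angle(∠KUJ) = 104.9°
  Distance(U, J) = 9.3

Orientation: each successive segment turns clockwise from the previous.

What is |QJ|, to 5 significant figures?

34.326

Q is at the origin; QD runs at 142.7° with length 21.8, so D = (-17.341, 13.211). ∠QDE = 148.4° gives DE at 111.10° from the x-axis; with |DE| = 18.6, E = (-24.037, 30.563). ∠DEB = 101.1° gives EB at 32.200° from the x-axis; with |EB| = 15.7, B = (-10.752, 38.930). ∠EBK = 82.0° gives BK at -65.800° from the x-axis; with |BK| = 24.8, K = (-0.58594, 16.309). BK is perpendicular to KU, so KU runs at -155.80°; with |KU| = 28.2, U = (-26.308, 4.7492). ∠KUJ = 104.9° gives UJ at 129.10° from the x-axis; with |UJ| = 9.3, J = (-32.173, 11.966). Then |QJ| = |J − Q| = 34.326.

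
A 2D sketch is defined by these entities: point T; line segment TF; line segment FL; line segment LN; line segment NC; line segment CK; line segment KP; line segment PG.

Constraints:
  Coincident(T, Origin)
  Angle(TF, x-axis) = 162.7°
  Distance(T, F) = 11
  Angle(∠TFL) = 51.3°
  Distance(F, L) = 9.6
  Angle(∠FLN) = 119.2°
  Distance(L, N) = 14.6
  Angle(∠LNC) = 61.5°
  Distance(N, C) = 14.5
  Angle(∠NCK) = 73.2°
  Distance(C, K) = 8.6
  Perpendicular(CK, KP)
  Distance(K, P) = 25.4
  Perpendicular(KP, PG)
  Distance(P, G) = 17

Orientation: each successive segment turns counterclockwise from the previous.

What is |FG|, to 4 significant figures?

37.10

T is at the origin; TF runs at 162.7° with length 11.0, so F = (-10.50, 3.271). ∠TFL = 51.3° gives FL at -68.60° from the x-axis; with |FL| = 9.6, L = (-7.000, -5.667). ∠FLN = 119.2° gives LN at -7.800° from the x-axis; with |LN| = 14.6, N = (7.465, -7.648). ∠LNC = 61.5° gives NC at 110.7° from the x-axis; with |NC| = 14.5, C = (2.340, 5.915). ∠NCK = 73.2° gives CK at -142.5° from the x-axis; with |CK| = 8.6, K = (-4.483, 0.6801). CK ⟂ KP, so KP runs at -52.50°; with |KP| = 25.4, P = (10.98, -19.47). KP ⟂ PG, so PG runs at 37.50°; with |PG| = 17.0, G = (24.47, -9.122). Then |FG| = |G − F| = 37.10.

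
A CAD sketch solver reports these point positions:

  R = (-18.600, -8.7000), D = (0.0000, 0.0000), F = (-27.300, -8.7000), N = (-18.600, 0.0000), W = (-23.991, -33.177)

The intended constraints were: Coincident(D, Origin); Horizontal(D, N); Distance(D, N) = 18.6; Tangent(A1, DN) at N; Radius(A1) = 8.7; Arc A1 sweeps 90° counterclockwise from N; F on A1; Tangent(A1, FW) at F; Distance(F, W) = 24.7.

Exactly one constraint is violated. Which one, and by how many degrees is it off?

Tangent(A1, FW) at F — off by 7.70°.

D = (0.00, 0.00) ✓; D.y = 0.00, N.y = 0.00 ✓; |DN| = 18.60 ✓; ∠(RN, ND) = 90.00° ✓; |RN| = 8.700 ✓; bearing(R→F) − bearing(R→N) = 90.00° ✓; |RF| = 8.700 ✓; ∠(RF, FW) = 82.30° ✗; |FW| = 24.70 ✓.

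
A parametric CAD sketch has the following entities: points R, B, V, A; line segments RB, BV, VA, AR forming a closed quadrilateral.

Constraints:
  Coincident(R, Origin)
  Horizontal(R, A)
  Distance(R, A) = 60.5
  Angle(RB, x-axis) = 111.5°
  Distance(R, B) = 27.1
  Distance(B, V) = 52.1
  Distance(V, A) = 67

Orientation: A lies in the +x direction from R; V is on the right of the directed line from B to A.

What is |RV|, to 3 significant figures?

26.2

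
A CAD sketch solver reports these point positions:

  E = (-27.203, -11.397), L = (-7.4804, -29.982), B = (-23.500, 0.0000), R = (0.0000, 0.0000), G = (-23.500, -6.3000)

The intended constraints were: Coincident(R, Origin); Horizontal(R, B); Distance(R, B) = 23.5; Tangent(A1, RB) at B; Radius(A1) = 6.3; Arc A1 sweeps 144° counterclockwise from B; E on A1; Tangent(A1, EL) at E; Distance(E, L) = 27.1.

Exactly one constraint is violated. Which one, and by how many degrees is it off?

Tangent(A1, EL) at E — off by 7.30°.

R = (0.00, 0.00) ✓; R.y = 0.00, B.y = 0.00 ✓; |RB| = 23.50 ✓; ∠(GB, BR) = 90.00° ✓; |GB| = 6.300 ✓; bearing(G→E) − bearing(G→B) = 144.0° ✓; |GE| = 6.300 ✓; ∠(GE, EL) = 97.30° ✗; |EL| = 27.10 ✓.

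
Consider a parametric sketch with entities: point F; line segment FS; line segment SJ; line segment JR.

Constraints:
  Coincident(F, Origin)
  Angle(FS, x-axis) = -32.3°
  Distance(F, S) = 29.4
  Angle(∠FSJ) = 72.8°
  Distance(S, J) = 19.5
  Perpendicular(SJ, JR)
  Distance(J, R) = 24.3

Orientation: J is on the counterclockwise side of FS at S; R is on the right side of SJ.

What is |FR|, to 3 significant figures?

53.5

F is at the origin; FS runs at -32.3° with length 29.4, so S = 29.4·(cos -32.3°, sin -32.3°) = (24.9, -15.7). ∠FSJ = 72.8°, so SJ runs at -32.3° + (180° − 72.8°) = 74.9° from the x-axis; with |SJ| = 19.5, J = S + 19.5·(cos 74.9°, sin 74.9°) = (29.9, 3.12). SJ ⟂ JR; with |JR| = 24.3 on the right of SJ, R = J + 24.3·(0.965, -0.261) = (53.4, -3.21). Then |FR| = |R − F| = 53.5.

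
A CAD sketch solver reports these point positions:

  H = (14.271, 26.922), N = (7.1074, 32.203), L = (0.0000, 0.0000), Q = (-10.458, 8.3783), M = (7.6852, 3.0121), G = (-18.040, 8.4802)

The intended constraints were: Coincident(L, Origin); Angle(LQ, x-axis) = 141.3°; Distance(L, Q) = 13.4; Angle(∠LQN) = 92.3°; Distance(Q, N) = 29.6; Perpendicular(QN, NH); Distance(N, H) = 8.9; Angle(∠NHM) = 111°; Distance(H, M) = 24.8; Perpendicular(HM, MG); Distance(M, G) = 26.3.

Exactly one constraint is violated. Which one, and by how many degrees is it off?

Perpendicular(HM, MG) — off by 3.40°.

L = (0.00, 0.00) ✓; LQ at 141.3° ✓; |LQ| = 13.40 ✓; ∠LQN = 92.30° ✓; |QN| = 29.60 ✓; ∠(QN, NH) = 90.00° ✓; |NH| = 8.900 ✓; ∠NHM = 111.0° ✓; |HM| = 24.80 ✓; ∠(HM, MG) = 86.60° ✗; |MG| = 26.30 ✓.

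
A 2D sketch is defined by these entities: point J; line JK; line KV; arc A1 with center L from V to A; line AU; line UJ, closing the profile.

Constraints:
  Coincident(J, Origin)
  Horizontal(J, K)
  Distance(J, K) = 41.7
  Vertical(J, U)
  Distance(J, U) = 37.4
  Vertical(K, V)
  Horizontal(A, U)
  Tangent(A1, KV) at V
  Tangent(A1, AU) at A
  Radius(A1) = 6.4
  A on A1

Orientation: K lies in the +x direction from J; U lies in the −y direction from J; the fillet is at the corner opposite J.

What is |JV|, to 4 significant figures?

51.96

J is at the origin; J and K share the same y with |JK| = 41.7 and K on the +x side, so K = (41.70, 0.000). JU is vertical with |JU| = 37.4 and U on the −y side, so U = (0.000, -37.40). The virtual corner opposite J is at (41.70, -37.40). The tangent condition forces LV to be normal to KV and the tangent condition forces LA to be normal to AU, with radius 6.4, so the center L sits 6.4 in from both sides at L = (35.30, -31.00). That places the tangent points at V = (41.70, -31.00) on KV and A = (35.30, -37.40) on AU. Then |JV| = |V − J| = 51.96.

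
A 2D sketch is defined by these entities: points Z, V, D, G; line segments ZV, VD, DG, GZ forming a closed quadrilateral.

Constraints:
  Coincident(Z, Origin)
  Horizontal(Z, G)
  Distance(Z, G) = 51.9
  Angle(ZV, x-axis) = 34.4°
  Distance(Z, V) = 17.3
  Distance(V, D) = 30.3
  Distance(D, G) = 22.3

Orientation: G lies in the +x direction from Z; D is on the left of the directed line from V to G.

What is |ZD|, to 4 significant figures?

47.27

Z is at the origin; ZG is horizontal with |ZG| = 51.9 and G in +x, so G = (51.9, 0). ZV runs at 34.4° with |ZV| = 17.3, so V = (14.27, 9.774). D is determined by |VD| = 30.3 and |DG| = 22.3 together: it lies at the intersection of circle(V, 30.3) and circle(G, 22.3). With |VG| = 38.87, the foot of the radical line on VG is 24.85 from V and the perpendicular offset is √(30.3² − 24.85²) = 17.34. Taking the left-of-VG solution: D = (42.68, 20.31).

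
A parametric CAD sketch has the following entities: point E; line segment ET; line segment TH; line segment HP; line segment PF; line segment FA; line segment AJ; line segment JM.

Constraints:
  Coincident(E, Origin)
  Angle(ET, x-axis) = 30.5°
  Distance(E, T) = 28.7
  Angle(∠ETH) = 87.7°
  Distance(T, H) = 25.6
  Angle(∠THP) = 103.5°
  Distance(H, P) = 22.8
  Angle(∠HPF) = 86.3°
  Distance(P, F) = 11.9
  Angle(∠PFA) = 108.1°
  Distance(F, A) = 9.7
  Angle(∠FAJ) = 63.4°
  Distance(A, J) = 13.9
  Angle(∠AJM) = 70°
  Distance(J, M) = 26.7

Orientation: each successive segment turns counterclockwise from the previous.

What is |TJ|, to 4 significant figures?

32.40

∠PFA = 108.1° gives FA at 4.900° from the x-axis; with |FA| = 9.7, A = (3.657, 18.42). ∠FAJ = 63.4° gives AJ at 121.5° from the x-axis; with |AJ| = 13.9, J = (-3.606, 30.28). Then |TJ| = |J − T| = 32.40.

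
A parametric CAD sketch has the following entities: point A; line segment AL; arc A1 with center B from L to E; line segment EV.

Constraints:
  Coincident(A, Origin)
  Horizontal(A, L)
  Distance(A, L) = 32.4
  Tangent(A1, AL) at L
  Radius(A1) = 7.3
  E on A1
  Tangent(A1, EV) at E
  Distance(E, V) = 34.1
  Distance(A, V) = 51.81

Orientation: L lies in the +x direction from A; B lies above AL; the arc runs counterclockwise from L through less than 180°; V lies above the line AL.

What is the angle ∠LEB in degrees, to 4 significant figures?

37.14°

Checks: |BE| = 7.300 ✓; ∠(BE, EV) = 90.00° ✓; |EV| = 34.10 ✓; |AV| = 51.81 ✓.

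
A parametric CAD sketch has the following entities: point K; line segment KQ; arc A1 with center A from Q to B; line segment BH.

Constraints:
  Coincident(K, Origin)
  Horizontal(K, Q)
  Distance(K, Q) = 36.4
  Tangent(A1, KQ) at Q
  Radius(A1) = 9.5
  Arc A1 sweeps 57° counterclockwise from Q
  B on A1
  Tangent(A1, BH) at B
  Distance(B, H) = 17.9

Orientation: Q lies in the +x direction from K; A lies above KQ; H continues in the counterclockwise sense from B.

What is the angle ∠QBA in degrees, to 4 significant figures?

61.50°

K is at the origin; KQ is horizontal with |KQ| = 36.4 and Q on the +x side, so Q = (36.40, 0.000). A1 meets KQ tangentially, so AQ is at right angles to KQ, so A = Q + (0, 9.5) = (36.40, 9.500). On A1, Q sits at bearing -90° from A; a 57° counterclockwise sweep puts B at bearing -33°, so B = A + 9.5·(cos -33°, sin -33°) = (44.37, 4.326). Then cos ∠QBA = BQ·BA / (|BQ||BA|), giving 61.50°.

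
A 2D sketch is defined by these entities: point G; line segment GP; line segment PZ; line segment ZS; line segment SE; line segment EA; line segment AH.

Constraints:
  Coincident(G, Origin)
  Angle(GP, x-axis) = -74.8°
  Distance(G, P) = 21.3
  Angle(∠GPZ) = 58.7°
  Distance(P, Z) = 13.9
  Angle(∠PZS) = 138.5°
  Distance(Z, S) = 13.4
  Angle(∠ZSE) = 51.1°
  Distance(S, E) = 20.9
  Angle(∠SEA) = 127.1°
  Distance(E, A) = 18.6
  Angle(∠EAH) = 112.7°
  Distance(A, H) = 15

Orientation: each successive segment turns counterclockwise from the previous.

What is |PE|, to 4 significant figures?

12.80

G is at the origin; GP runs at -74.8° with length 21.3, so P = (5.585, -20.55). ∠GPZ = 58.7° gives PZ at 46.50° from the x-axis; with |PZ| = 13.9, Z = (15.15, -10.47). ∠PZS = 138.5° gives ZS at 88.00° from the x-axis; with |ZS| = 13.4, S = (15.62, 2.920). ∠ZSE = 51.1° gives SE at -143.1° from the x-axis; with |SE| = 20.9, E = (-1.093, -9.629). Then |PE| = |E − P| = 12.80.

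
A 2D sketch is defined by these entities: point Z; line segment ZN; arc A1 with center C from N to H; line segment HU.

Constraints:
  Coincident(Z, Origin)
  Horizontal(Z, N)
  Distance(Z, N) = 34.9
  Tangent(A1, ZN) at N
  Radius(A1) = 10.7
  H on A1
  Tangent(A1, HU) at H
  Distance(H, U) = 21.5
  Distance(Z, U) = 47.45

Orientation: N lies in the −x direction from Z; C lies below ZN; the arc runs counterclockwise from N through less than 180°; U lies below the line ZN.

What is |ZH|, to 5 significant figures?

46.913

Checks: Z.y = 0.00, N.y = 0.00 ✓; |CH| = 10.70 ✓; ∠(CH, HU) = 90.00° ✓; |HU| = 21.50 ✓; |ZU| = 47.45 ✓.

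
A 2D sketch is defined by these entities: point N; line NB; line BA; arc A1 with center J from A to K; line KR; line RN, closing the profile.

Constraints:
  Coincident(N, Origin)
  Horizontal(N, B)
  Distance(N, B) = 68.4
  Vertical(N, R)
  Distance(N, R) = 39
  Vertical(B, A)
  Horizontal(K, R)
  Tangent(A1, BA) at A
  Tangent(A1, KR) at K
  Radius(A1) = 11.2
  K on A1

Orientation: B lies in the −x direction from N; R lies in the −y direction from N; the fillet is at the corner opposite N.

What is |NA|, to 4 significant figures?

73.83

N is at the origin; N and B share the same y with |NB| = 68.4 and B on the −x side, so B = (-68.40, 0.000). N and R share the same x with |NR| = 39.0 and R on the −y side, so R = (0.000, -39.00). The virtual corner opposite N is at (-68.40, -39.00). Tangency of A1 to BA means the radius JA is perpendicular to BA and A1 meets KR tangentially, so JK is at right angles to KR, with radius 11.2, so the center J sits 11.2 in from both sides at J = (-57.20, -27.80). That places the tangent points at A = (-68.40, -27.80) on BA and K = (-57.20, -39.00) on KR. Then |NA| = |A − N| = 73.83.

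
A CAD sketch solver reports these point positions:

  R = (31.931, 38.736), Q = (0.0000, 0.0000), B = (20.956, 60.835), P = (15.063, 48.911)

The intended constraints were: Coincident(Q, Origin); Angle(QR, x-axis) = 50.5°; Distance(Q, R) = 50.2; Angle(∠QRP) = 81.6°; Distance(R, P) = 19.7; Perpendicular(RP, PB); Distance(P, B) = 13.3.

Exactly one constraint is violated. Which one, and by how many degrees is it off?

Perpendicular(RP, PB) — off by 4.80°.

Q = (0.00, 0.00) ✓; QR at 50.50° ✓; |QR| = 50.20 ✓; ∠QRP = 81.60° ✓; |RP| = 19.70 ✓; ∠(RP, PB) = 85.20° ✗; |PB| = 13.30 ✓.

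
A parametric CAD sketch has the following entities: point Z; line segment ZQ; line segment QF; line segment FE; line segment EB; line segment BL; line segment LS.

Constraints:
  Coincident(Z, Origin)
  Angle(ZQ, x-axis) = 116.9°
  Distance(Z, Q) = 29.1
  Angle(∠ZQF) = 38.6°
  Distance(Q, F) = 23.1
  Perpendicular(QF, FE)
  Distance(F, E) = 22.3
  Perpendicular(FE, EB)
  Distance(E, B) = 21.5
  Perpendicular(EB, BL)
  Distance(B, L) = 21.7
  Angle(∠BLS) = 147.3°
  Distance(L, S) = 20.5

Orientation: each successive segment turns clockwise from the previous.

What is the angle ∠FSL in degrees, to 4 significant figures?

64.75°

Z is at the origin; ZQ runs at 116.9° with length 29.1, so Q = (-13.17, 25.95). ∠ZQF = 38.6° gives QF at -24.50° from the x-axis; with |QF| = 23.1, F = (7.854, 16.37). The perpendicularity gives FE at right angles to QF, so FE runs at -114.5°; with |FE| = 22.3, E = (-1.393, -3.920). FE ⟂ EB, so EB runs at 155.5°; with |EB| = 21.5, B = (-20.96, 4.996). EB is perpendicular to BL, so BL runs at 65.50°; with |BL| = 21.7, L = (-11.96, 24.74). ∠BLS = 147.3° gives LS at 32.80° from the x-axis; with |LS| = 20.5, S = (5.273, 35.85). Then cos ∠FSL = SF·SL / (|SF||SL|), giving 64.75°.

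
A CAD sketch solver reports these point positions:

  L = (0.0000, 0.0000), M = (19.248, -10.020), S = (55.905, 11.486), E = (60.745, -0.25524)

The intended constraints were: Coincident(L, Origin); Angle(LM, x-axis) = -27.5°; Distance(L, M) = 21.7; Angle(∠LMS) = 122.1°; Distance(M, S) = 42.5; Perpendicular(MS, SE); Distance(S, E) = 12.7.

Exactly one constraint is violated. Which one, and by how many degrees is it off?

Perpendicular(MS, SE) — off by 8.00°.

L = (0.00, 0.00) ✓; LM at -27.50° ✓; |LM| = 21.70 ✓; ∠LMS = 122.1° ✓; |MS| = 42.50 ✓; ∠(MS, SE) = 98.00° ✗; |SE| = 12.70 ✓.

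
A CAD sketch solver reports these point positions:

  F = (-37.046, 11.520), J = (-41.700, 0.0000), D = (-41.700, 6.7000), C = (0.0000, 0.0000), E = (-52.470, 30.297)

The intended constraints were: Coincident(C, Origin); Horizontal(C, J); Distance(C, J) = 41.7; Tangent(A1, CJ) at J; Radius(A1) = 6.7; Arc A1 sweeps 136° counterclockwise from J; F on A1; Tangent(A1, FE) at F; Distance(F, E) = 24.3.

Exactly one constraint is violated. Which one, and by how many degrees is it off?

Tangent(A1, FE) at F — off by 6.60°.

C = (0.00, 0.00) ✓; C.y = 0.00, J.y = 0.00 ✓; |CJ| = 41.70 ✓; ∠(DJ, JC) = 90.00° ✓; |DJ| = 6.700 ✓; bearing(D→F) − bearing(D→J) = 136.0° ✓; |DF| = 6.700 ✓; ∠(DF, FE) = 96.60° ✗; |FE| = 24.30 ✓.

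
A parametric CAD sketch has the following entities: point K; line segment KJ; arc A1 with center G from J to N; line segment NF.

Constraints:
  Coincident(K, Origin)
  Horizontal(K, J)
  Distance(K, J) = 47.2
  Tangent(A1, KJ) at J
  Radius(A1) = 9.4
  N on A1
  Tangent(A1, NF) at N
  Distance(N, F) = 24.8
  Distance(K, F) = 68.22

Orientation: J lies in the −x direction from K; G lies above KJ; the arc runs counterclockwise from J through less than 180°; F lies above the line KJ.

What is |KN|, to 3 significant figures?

44.3

Checks: |GN| = 9.400 ✓; ∠(GN, NF) = 90.00° ✓; |NF| = 24.80 ✓; |KF| = 68.22 ✓.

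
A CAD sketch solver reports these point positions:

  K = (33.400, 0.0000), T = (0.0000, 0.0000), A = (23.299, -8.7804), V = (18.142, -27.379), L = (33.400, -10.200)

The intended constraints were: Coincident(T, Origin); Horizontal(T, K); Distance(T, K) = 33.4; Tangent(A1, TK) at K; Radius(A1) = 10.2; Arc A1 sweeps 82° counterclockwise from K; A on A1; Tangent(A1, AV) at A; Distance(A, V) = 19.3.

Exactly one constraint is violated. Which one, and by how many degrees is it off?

Tangent(A1, AV) at A — off by 7.50°.

T = (0.00, 0.00) ✓; T.y = 0.00, K.y = 0.00 ✓; |TK| = 33.40 ✓; ∠(LK, KT) = 90.00° ✓; |LK| = 10.20 ✓; bearing(L→A) − bearing(L→K) = 82.00° ✓; |LA| = 10.20 ✓; ∠(LA, AV) = 97.50° ✗; |AV| = 19.30 ✓.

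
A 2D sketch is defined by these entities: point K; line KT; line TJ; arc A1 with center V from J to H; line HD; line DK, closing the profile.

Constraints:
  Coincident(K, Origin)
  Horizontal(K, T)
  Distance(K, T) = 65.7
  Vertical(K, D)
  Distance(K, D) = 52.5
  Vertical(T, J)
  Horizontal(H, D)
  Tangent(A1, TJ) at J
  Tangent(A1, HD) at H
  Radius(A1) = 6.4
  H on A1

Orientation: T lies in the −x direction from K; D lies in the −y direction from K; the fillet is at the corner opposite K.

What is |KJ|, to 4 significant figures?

80.26

K is at the origin; K and T share the same y with |KT| = 65.7 and T on the −x side, so T = (-65.70, 0.000). KD is vertical with |KD| = 52.5 and D on the −y side, so D = (0.000, -52.50). The virtual corner opposite K is at (-65.70, -52.50). Since A1 is tangent to TJ there, VJ ⟂ TJ and tangency of A1 to HD means the radius VH is perpendicular to HD, with radius 6.4, so the center V sits 6.4 in from both sides at V = (-59.30, -46.10). That places the tangent points at J = (-65.70, -46.10) on TJ and H = (-59.30, -52.50) on HD. Then |KJ| = |J − K| = 80.26.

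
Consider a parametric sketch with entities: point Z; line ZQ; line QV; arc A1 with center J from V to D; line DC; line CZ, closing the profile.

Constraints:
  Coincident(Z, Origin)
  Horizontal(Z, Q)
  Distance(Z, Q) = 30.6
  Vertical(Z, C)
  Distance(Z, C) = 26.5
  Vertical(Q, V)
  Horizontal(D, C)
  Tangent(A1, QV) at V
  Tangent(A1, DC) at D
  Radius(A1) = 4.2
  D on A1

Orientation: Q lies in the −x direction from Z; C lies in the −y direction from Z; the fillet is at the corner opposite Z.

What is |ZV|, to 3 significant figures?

37.9

Z is at the origin; Z and Q share the same y with |ZQ| = 30.6 and Q on the −x side, so Q = (-30.6, 0.00). Z and C share the same x with |ZC| = 26.5 and C on the −y side, so C = (0.00, -26.5). The virtual corner opposite Z is at (-30.6, -26.5). Tangency of A1 to QV means the radius JV is perpendicular to QV and since A1 is tangent to DC there, JD ⟂ DC, with radius 4.2, so the center J sits 4.2 in from both sides at J = (-26.4, -22.3). That places the tangent points at V = (-30.6, -22.3) on QV and D = (-26.4, -26.5) on DC. Then |ZV| = |V − Z| = 37.9.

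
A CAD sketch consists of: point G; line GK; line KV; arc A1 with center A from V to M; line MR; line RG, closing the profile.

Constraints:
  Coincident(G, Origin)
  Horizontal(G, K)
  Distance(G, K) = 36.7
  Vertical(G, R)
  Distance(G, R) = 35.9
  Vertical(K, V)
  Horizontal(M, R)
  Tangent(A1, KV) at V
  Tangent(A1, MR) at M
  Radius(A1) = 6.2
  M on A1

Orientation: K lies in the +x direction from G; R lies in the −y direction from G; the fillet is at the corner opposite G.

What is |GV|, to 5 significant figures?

47.212

G is at the origin; GK is horizontal with |GK| = 36.7 and K on the +x side, so K = (36.700, 0.0000). GR is vertical with |GR| = 35.9 and R on the −y side, so R = (0.0000, -35.900). The virtual corner opposite G is at (36.700, -35.900). The tangent condition forces AV to be normal to KV and since A1 is tangent to MR there, AM ⟂ MR, with radius 6.2, so the center A sits 6.2 in from both sides at A = (30.500, -29.700). That places the tangent points at V = (36.700, -29.700) on KV and M = (30.500, -35.900) on MR. Then |GV| = |V − G| = 47.212.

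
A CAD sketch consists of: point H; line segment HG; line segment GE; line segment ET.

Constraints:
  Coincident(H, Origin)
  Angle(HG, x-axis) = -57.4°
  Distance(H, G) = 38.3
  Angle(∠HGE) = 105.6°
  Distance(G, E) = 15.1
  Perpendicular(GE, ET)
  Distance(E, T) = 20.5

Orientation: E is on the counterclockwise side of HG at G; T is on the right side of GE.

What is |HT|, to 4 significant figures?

62.76

∠HGE = 105.6°, so GE runs at -57.4° + (180° − 105.6°) = 17.00° from the x-axis; with |GE| = 15.1, E = G + 15.1·(cos 17.00°, sin 17.00°) = (35.08, -27.85). GE ⟂ ET; with |ET| = 20.5 on the right of GE, T = E + 20.5·(0.2924, -0.9563) = (41.07, -47.46). Then |HT| = |T − H| = 62.76.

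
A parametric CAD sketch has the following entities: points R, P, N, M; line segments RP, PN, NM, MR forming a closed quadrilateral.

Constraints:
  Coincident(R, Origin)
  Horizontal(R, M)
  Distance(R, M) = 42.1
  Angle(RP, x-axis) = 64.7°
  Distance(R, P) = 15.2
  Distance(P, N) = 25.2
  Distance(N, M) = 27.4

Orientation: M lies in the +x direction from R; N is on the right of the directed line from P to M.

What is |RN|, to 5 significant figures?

18.903

R is at the origin; R and M share the same y with |RM| = 42.1 and M in +x, so M = (42.1, 0). RP runs at 64.7° with |RP| = 15.2, so P = (6.4958, 13.742). N is determined by |PN| = 25.2 and |NM| = 27.4 together: it lies at the intersection of circle(P, 25.2) and circle(M, 27.4). With |PM| = 38.164, the foot of the radical line on PM is 17.566 from P and the perpendicular offset is √(25.2² − 17.566²) = 18.069. Taking the right-of-PM solution: N = (16.377, -9.4397).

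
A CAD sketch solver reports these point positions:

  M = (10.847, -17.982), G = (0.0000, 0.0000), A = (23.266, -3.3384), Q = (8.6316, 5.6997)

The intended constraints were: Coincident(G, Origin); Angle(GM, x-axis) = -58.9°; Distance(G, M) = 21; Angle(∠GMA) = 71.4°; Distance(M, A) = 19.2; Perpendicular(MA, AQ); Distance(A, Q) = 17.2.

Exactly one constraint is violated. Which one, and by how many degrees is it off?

Perpendicular(MA, AQ) — off by 8.60°.

G = (0.00, 0.00) ✓; GM at -58.90° ✓; |GM| = 21.00 ✓; ∠GMA = 71.40° ✓; |MA| = 19.20 ✓; ∠(MA, AQ) = 98.60° ✗; |AQ| = 17.20 ✓.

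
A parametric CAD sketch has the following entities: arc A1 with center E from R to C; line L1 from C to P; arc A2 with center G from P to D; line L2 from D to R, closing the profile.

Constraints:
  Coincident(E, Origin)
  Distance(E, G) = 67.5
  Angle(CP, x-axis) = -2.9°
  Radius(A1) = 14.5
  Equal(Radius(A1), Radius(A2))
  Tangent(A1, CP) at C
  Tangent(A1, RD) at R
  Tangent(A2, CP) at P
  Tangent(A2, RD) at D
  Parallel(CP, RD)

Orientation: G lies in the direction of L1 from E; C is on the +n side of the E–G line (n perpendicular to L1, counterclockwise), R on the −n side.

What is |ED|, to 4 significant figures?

69.04

The slot axis is L1's direction at -2.9°, so u = (cos -2.9°, sin -2.9°) = (0.9987, -0.05059) and n = (−sin -2.9°, cos -2.9°) = (0.05059, 0.9987). E is at the origin and G lies 67.5 along u from E, so G = 67.5·u = (67.41, -3.415). Tangency of A1 to both parallel lines with radius 14.5 puts C and R at E ± 14.5·n: C = (0.7336, 14.48), R = (-0.7336, -14.48). Equal radii place P and D the same way about G: P = G + 14.5·n = (68.15, 11.07), D = G − 14.5·n = (66.68, -17.90). Then |ED| = |D − E| = 69.04.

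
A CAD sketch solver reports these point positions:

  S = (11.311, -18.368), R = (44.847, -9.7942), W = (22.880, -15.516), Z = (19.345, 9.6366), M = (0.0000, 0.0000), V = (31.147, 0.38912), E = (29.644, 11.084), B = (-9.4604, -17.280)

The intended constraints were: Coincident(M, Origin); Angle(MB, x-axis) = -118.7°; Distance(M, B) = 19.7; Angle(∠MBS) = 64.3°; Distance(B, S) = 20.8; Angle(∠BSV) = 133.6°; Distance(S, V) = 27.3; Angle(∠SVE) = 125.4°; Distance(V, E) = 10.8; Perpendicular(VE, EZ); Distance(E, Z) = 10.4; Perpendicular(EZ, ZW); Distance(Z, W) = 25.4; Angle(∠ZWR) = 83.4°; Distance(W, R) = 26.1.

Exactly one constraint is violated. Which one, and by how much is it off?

Distance(W, R) = 26.1 — off by 3.40.

M = (0.00, 0.00) ✓; MB at -118.7° ✓; |MB| = 19.70 ✓; ∠MBS = 64.30° ✓; |BS| = 20.80 ✓; ∠BSV = 133.6° ✓; |SV| = 27.30 ✓; ∠SVE = 125.4° ✓; |VE| = 10.80 ✓; ∠(VE, EZ) = 90.00° ✓; |EZ| = 10.40 ✓; ∠(EZ, ZW) = 90.00° ✓; |ZW| = 25.40 ✓; ∠ZWR = 83.40° ✓; |WR| = 22.70 ✗.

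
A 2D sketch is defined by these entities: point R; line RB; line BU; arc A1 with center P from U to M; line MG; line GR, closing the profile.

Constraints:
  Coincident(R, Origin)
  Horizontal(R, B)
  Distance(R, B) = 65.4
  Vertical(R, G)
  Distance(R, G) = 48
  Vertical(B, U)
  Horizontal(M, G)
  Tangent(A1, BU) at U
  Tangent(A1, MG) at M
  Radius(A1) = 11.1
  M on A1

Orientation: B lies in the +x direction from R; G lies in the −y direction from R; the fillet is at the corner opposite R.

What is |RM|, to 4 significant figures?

72.47

R is at the origin; R and B share the same y with |RB| = 65.4 and B on the +x side, so B = (65.40, 0.000). R and G share the same x with |RG| = 48.0 and G on the −y side, so G = (0.000, -48.00). The virtual corner opposite R is at (65.40, -48.00). A1 meets BU tangentially, so PU is at right angles to BU and since A1 is tangent to MG there, PM ⟂ MG, with radius 11.1, so the center P sits 11.1 in from both sides at P = (54.30, -36.90). That places the tangent points at U = (65.40, -36.90) on BU and M = (54.30, -48.00) on MG. Then |RM| = |M − R| = 72.47.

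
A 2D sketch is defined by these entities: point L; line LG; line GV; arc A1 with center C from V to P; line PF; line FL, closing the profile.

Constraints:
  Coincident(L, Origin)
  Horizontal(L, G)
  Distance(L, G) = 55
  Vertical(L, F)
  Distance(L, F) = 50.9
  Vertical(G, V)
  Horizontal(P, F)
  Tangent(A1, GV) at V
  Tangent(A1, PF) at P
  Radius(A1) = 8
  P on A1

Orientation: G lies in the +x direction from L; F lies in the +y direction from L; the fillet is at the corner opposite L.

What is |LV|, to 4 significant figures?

69.75

L is at the origin; L and G share the same y with |LG| = 55.0 and G on the +x side, so G = (55.00, 0.000). LF is vertical with |LF| = 50.9 and F on the +y side, so F = (0.000, 50.90). The virtual corner opposite L is at (55.00, 50.90). The tangent condition forces CV to be normal to GV and A1 meets PF tangentially, so CP is at right angles to PF, with radius 8.0, so the center C sits 8.0 in from both sides at C = (47.00, 42.90). That places the tangent points at V = (55.00, 42.90) on GV and P = (47.00, 50.90) on PF. Then |LV| = |V − L| = 69.75.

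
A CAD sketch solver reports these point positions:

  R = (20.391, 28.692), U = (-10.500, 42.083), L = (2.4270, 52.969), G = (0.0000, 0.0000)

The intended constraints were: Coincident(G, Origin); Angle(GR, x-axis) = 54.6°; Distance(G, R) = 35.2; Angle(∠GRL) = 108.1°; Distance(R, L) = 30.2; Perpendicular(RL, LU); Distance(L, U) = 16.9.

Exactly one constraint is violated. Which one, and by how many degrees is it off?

Perpendicular(RL, LU) — off by 3.60°.

G = (0.00, 0.00) ✓; GR at 54.60° ✓; |GR| = 35.20 ✓; ∠GRL = 108.1° ✓; |RL| = 30.20 ✓; ∠(RL, LU) = 93.60° ✗; |LU| = 16.90 ✓.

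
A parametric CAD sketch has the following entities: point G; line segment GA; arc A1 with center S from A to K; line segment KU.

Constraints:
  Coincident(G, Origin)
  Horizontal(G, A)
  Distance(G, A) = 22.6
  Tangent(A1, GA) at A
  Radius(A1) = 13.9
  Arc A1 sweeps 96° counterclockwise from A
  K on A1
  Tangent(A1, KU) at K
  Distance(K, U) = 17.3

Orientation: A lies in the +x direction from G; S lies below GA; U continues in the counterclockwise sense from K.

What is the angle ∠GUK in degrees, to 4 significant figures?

12.01°

G is at the origin; G and A share the same y with |GA| = 22.6 and A on the +x side, so A = (22.60, 0.000). The tangent condition forces SA to be normal to GA, so S = A + (0, -13.9) = (22.60, -13.90). On A1, A sits at bearing 90° from S; a 96° counterclockwise sweep puts K at bearing 186°, so K = S + 13.9·(cos 186°, sin 186°) = (8.776, -15.35). The tangent condition forces SK to be normal to KU, so KU runs along (−sin 186°, cos 186°); with |KU| = 17.3, U = (10.58, -32.56). Then cos ∠GUK = UG·UK / (|UG||UK|), giving 12.01°.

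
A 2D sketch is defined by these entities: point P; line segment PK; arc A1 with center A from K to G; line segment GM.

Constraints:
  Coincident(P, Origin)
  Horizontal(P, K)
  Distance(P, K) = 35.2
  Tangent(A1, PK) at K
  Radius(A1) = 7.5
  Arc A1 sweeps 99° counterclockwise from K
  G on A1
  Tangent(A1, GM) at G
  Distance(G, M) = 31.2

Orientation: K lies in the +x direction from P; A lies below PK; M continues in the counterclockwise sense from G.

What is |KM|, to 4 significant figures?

39.57

P is at the origin; P and K share the same y with |PK| = 35.2 and K on the +x side, so K = (35.20, 0.000). A1 meets PK tangentially, so AK is at right angles to PK, so A = K + (0, -7.5) = (35.20, -7.500). On A1, K sits at bearing 90° from A; a 99° counterclockwise sweep puts G at bearing 189°, so G = A + 7.5·(cos 189°, sin 189°) = (27.79, -8.673). The tangent condition forces AG to be normal to GM, so GM runs along (−sin 189°, cos 189°); with |GM| = 31.2, M = (32.67, -39.49). Then |KM| = |M − K| = 39.57.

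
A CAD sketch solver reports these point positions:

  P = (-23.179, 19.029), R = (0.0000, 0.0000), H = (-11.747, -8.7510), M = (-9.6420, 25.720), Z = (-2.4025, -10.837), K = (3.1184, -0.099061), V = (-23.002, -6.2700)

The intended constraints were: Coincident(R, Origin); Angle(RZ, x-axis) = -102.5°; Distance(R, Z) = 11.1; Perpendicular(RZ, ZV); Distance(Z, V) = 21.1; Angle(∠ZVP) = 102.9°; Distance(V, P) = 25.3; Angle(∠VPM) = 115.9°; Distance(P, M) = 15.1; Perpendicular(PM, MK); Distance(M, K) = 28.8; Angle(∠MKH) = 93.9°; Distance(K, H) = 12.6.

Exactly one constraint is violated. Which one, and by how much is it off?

Distance(K, H) = 12.6 — off by 4.60.

R = (0.00, 0.00) ✓; RZ at -102.5° ✓; |RZ| = 11.10 ✓; ∠(RZ, ZV) = 90.00° ✓; |ZV| = 21.10 ✓; ∠ZVP = 102.9° ✓; |VP| = 25.30 ✓; ∠VPM = 115.9° ✓; |PM| = 15.10 ✓; ∠(PM, MK) = 90.00° ✓; |MK| = 28.80 ✓; ∠MKH = 93.90° ✓; |KH| = 17.20 ✗.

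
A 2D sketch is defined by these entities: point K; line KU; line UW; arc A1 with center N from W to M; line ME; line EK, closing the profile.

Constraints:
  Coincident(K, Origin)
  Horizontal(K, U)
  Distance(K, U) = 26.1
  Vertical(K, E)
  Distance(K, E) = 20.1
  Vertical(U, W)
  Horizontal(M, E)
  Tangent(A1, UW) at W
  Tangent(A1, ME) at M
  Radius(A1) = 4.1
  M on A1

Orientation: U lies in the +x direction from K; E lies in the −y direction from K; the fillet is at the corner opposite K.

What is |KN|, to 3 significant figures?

27.2

KE is vertical with |KE| = 20.1 and E on the −y side, so E = (0.00, -20.1). The virtual corner opposite K is at (26.1, -20.1). The tangent condition forces NW to be normal to UW and since A1 is tangent to ME there, NM ⟂ ME, with radius 4.1, so the center N sits 4.1 in from both sides at N = (22.0, -16.0). Then |KN| = |N − K| = 27.2.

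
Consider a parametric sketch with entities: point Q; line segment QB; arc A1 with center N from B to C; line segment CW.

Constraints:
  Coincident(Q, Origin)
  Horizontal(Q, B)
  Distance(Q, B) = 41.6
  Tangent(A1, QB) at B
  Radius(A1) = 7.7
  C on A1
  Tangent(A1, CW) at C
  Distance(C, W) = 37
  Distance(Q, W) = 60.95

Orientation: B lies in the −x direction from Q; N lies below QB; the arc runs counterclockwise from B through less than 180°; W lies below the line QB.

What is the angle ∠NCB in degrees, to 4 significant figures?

38.35°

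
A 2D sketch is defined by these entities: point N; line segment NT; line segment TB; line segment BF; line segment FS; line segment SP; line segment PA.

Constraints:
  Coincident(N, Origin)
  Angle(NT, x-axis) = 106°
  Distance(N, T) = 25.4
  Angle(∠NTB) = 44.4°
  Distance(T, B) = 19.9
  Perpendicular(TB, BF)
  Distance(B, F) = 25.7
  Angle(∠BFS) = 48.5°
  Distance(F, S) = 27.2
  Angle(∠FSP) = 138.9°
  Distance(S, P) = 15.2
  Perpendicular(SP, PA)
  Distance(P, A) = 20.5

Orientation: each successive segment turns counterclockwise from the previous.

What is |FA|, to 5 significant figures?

35.793

N is at the origin; NT runs at 106.0° with length 25.4, so T = (-7.0012, 24.416). ∠NTB = 44.4° gives TB at -118.40° from the x-axis; with |TB| = 19.9, B = (-16.466, 6.9110). The perpendicularity gives BF at right angles to TB, so BF runs at -28.400°; with |BF| = 25.7, F = (6.1409, -5.3125). ∠BFS = 48.5° gives FS at 103.10° from the x-axis; with |FS| = 27.2, S = (-0.024058, 21.180). ∠FSP = 138.9° gives SP at 144.20° from the x-axis; with |SP| = 15.2, P = (-12.352, 30.071). SP ⟂ PA, so PA runs at -125.80°; with |PA| = 20.5, A = (-24.344, 13.444). Then |FA| = |A − F| = 35.793.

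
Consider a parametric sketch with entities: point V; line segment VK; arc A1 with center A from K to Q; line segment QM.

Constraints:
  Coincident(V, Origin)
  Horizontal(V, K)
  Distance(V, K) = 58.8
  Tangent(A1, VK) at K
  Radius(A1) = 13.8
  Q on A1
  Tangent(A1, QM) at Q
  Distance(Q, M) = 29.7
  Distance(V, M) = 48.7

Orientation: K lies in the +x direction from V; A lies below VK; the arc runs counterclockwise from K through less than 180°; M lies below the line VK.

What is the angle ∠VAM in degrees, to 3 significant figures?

53.6°

Checks: |AQ| = 13.80 ✓; ∠(AQ, QM) = 90.00° ✓; |QM| = 29.70 ✓; |VM| = 48.70 ✓.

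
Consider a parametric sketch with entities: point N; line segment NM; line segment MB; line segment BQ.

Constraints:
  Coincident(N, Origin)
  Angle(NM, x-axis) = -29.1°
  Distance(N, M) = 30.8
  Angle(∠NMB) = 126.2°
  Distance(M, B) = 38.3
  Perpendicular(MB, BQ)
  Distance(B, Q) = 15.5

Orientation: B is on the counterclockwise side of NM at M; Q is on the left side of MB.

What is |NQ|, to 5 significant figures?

57.260

∠NMB = 126.2°, so MB runs at -29.1° + (180° − 126.2°) = 24.700° from the x-axis; with |MB| = 38.3, B = M + 38.3·(cos 24.700°, sin 24.700°) = (61.708, 1.0252). MB ⟂ BQ; with |BQ| = 15.5 on the left of MB, Q = B + 15.5·(-0.41787, 0.90851) = (55.231, 15.107). Then |NQ| = |Q − N| = 57.260.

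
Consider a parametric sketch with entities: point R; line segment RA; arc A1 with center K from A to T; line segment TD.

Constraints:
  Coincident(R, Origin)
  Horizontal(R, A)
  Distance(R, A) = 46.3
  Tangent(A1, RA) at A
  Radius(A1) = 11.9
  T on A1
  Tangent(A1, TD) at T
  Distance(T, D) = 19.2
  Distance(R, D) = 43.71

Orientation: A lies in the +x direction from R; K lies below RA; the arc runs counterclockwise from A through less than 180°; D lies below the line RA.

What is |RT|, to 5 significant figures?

36.044

Checks: |RA| = 46.30 ✓; ∠(KA, AR) = 90.00° ✓; |KT| = 11.90 ✓; ∠(KT, TD) = 90.00° ✓; |TD| = 19.20 ✓; |RD| = 43.71 ✓.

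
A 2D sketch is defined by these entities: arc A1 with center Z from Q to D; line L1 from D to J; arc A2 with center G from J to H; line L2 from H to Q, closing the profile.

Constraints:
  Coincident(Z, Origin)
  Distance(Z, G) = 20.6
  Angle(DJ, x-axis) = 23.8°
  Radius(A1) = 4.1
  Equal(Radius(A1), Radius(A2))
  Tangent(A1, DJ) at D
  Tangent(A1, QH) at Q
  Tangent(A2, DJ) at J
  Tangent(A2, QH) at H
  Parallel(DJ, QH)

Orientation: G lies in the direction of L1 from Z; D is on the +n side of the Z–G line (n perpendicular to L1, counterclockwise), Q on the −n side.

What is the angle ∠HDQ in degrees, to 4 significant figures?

68.29°

The slot axis is L1's direction at 23.8°, so u = (cos 23.8°, sin 23.8°) = (0.9150, 0.4035) and n = (−sin 23.8°, cos 23.8°) = (-0.4035, 0.9150). Z is at the origin and G lies 20.6 along u from Z, so G = 20.6·u = (18.85, 8.313). Tangency of A1 to both parallel lines with radius 4.1 puts D and Q at Z ± 4.1·n: D = (-1.655, 3.751), Q = (1.655, -3.751). Equal radii place J and H the same way about G: J = G + 4.1·n = (17.19, 12.06), H = G − 4.1·n = (20.50, 4.562). Then cos ∠HDQ = DH·DQ / (|DH||DQ|), giving 68.29°.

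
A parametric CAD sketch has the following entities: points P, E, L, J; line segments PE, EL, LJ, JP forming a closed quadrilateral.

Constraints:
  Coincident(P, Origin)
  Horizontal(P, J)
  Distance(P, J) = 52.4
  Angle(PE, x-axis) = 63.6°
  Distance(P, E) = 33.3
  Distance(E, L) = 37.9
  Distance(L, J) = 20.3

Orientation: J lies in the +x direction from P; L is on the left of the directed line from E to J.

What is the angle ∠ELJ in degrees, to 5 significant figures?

107.18°

Checks: |EL| = 37.90 ✓; |LJ| = 20.30 ✓.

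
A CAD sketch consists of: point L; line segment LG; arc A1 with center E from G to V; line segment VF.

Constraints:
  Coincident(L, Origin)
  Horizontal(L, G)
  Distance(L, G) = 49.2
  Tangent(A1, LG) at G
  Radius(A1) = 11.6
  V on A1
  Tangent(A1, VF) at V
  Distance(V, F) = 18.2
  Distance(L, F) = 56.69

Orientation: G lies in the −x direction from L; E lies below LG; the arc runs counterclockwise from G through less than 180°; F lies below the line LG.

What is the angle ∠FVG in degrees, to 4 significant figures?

114.6°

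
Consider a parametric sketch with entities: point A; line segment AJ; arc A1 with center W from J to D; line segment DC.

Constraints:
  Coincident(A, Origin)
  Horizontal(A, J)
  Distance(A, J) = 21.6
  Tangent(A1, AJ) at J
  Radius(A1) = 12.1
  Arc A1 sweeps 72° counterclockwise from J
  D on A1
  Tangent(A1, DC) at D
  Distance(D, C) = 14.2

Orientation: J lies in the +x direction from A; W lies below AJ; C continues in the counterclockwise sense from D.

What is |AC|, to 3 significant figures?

22.6

On A1, J sits at bearing 90° from W; a 72° counterclockwise sweep puts D at bearing 162°, so D = W + 12.1·(cos 162°, sin 162°) = (10.1, -8.36). A1 meets DC tangentially, so WD is at right angles to DC, so DC runs along (−sin 162°, cos 162°); with |DC| = 14.2, C = (5.70, -21.9). Then |AC| = |C − A| = 22.6.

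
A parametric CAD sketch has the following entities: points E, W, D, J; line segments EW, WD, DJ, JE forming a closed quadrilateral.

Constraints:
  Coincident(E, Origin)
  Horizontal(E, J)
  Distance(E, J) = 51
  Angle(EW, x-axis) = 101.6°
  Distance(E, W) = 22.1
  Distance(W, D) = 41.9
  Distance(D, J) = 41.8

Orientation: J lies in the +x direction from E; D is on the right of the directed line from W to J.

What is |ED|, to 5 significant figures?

20.873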